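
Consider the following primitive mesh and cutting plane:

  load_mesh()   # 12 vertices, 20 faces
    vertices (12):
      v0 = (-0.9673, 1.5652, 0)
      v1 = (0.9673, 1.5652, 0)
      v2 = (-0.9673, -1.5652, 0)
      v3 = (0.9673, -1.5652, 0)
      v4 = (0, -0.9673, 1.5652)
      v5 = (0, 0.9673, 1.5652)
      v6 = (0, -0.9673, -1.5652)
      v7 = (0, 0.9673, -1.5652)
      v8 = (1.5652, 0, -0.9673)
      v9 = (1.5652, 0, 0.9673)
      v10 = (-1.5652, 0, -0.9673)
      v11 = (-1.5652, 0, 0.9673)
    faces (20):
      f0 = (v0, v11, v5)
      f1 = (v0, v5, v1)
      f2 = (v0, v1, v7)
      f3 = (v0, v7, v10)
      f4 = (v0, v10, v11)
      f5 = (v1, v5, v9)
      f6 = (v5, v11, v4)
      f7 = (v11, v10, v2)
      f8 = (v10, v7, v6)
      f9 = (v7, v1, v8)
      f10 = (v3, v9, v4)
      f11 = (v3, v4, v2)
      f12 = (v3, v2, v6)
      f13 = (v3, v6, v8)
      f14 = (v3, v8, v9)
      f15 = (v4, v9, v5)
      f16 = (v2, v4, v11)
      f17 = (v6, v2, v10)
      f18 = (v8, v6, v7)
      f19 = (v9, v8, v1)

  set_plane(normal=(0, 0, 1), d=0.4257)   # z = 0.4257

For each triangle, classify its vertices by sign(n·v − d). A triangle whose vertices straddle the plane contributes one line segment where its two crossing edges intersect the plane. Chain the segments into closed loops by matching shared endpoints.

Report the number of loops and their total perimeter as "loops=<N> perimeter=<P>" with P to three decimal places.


Straddling triangles (10 of 20):
  (v0,v11,v5) [-++] → (-1.23043, 0.87637, 0.4257)–(-0.704216, 1.40258, 0.4257)  len=0.7442
  (v0,v5,v1) [-+-] → (-0.704216, 1.40258, 0.4257)–(0.704216, 1.40258, 0.4257)  len=1.4084
  (v0,v10,v11) [--+] → (-1.5652, 0, 0.4257)–(-1.23043, 0.87637, 0.4257)  len=0.9381
  (v1,v5,v9) [-++] → (0.704216, 1.40258, 0.4257)–(1.23043, 0.87637, 0.4257)  len=0.7442
  (v11,v10,v2) [+--] → (-1.5652, 0, 0.4257)–(-1.23043, -0.87637, 0.4257)  len=0.9381
  (v3,v9,v4) [-++] → (1.23043, -0.87637, 0.4257)–(0.704216, -1.40258, 0.4257)  len=0.7442
  (v3,v4,v2) [-+-] → (0.704216, -1.40258, 0.4257)–(-0.704216, -1.40258, 0.4257)  len=1.4084
  (v3,v8,v9) [--+] → (1.5652, 0, 0.4257)–(1.23043, -0.87637, 0.4257)  len=0.9381
  (v2,v4,v11) [-++] → (-0.704216, -1.40258, 0.4257)–(-1.23043, -0.87637, 0.4257)  len=0.7442
  (v9,v8,v1) [+--] → (1.5652, 0, 0.4257)–(1.23043, 0.87637, 0.4257)  len=0.9381

Chained into 1 loop(s):
  loop 1: 10 segments, perimeter = 9.5461
Total perimeter = 9.546

loops=1 perimeter=9.546


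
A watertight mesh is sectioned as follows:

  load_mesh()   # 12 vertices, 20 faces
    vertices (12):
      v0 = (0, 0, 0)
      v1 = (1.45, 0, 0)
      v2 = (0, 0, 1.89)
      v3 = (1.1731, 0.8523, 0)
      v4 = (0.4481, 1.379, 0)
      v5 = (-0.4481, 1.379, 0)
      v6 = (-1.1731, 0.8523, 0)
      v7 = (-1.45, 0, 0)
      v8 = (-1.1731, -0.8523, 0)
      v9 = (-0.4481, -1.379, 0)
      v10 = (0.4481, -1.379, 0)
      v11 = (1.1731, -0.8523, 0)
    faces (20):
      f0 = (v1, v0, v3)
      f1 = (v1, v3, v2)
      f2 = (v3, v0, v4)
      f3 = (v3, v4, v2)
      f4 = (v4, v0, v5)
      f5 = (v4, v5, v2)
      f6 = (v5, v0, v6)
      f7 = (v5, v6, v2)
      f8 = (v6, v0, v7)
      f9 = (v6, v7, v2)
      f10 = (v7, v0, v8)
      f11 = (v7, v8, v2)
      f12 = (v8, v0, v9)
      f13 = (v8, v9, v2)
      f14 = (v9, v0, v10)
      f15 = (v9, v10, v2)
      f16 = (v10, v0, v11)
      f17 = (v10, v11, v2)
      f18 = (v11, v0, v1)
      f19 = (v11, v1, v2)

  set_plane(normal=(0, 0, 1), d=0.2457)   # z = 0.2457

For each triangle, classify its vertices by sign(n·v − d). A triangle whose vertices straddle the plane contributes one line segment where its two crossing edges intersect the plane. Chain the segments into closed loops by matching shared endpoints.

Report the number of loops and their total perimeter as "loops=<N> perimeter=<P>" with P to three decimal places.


loops=1 perimeter=7.797

Straddling triangles (10 of 20):
  (v1,v3,v2) [--+] → (1.0206, 0.741501, 0.2457)–(1.2615, 0, 0.2457)  len=0.7797
  (v3,v4,v2) [--+] → (0.389847, 1.19973, 0.2457)–(1.0206, 0.741501, 0.2457)  len=0.7796
  (v4,v5,v2) [--+] → (-0.389847, 1.19973, 0.2457)–(0.389847, 1.19973, 0.2457)  len=0.7797
  (v5,v6,v2) [--+] → (-1.0206, 0.741501, 0.2457)–(-0.389847, 1.19973, 0.2457)  len=0.7796
  (v6,v7,v2) [--+] → (-1.2615, 0, 0.2457)–(-1.0206, 0.741501, 0.2457)  len=0.7797
  (v7,v8,v2) [--+] → (-1.0206, -0.741501, 0.2457)–(-1.2615, 0, 0.2457)  len=0.7797
  (v8,v9,v2) [--+] → (-0.389847, -1.19973, 0.2457)–(-1.0206, -0.741501, 0.2457)  len=0.7796
  (v9,v10,v2) [--+] → (0.389847, -1.19973, 0.2457)–(-0.389847, -1.19973, 0.2457)  len=0.7797
  (v10,v11,v2) [--+] → (1.0206, -0.741501, 0.2457)–(0.389847, -1.19973, 0.2457)  len=0.7796
  (v11,v1,v2) [--+] → (1.2615, 0, 0.2457)–(1.0206, -0.741501, 0.2457)  len=0.7797

Chained into 1 loop(s):
  loop 1: 10 segments, perimeter = 7.7965
Total perimeter = 7.797


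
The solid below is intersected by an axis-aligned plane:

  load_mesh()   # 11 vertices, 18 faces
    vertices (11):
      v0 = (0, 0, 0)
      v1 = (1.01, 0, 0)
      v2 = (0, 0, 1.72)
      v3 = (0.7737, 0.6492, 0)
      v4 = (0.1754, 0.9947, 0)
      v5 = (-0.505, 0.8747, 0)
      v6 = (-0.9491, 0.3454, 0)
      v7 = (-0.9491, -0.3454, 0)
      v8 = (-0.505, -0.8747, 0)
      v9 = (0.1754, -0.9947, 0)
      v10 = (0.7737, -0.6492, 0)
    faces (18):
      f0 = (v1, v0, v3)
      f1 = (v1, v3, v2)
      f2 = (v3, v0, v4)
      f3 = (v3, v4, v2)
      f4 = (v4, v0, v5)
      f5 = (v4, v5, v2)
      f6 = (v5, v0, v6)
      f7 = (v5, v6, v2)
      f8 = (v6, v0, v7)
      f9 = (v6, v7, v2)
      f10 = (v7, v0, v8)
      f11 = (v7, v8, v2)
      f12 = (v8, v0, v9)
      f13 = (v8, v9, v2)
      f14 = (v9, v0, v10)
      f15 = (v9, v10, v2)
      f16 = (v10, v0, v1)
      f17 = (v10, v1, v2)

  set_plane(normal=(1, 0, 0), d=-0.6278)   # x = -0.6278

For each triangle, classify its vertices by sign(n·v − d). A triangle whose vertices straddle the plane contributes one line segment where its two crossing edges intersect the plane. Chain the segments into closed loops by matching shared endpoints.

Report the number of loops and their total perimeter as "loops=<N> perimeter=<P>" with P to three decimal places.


loops=1 perimeter=3.448

Straddling triangles (6 of 18):
  (v5,v0,v6) [++-] → (-0.6278, 0.228471, 0)–(-0.6278, 0.728341, 0)  len=0.4999
  (v5,v6,v2) [+-+] → (-0.6278, 0.728341, 0)–(-0.6278, 0.228471, 0.582274)  len=0.7674
  (v6,v0,v7) [-+-] → (-0.6278, 0.228471, 0)–(-0.6278, -0.228471, 0)  len=0.4569
  (v6,v7,v2) [--+] → (-0.6278, -0.228471, 0.582274)–(-0.6278, 0.228471, 0.582274)  len=0.4569
  (v7,v0,v8) [-++] → (-0.6278, -0.228471, 0)–(-0.6278, -0.728341, 0)  len=0.4999
  (v7,v8,v2) [-++] → (-0.6278, -0.728341, 0)–(-0.6278, -0.228471, 0.582274)  len=0.7674

Chained into 1 loop(s):
  loop 1: 6 segments, perimeter = 3.4484
Total perimeter = 3.448


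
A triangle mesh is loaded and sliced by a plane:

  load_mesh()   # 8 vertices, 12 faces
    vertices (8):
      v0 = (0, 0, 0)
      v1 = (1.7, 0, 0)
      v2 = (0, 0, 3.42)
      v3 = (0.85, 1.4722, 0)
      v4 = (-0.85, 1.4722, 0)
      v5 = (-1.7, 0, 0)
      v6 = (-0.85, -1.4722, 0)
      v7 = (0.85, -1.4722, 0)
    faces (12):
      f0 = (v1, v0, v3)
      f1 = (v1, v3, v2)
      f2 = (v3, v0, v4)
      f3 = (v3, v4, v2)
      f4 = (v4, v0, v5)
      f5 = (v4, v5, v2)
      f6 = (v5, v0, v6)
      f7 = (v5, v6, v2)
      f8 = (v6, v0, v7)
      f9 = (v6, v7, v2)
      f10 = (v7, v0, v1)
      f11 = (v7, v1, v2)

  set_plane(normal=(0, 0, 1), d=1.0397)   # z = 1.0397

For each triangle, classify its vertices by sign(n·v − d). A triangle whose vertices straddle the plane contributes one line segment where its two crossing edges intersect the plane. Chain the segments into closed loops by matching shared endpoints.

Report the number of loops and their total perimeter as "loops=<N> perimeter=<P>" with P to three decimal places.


Straddling triangles (6 of 12):
  (v1,v3,v2) [--+] → (0.591595, 1.02464, 1.0397)–(1.18319, 0, 1.0397)  len=1.1832
  (v3,v4,v2) [--+] → (-0.591595, 1.02464, 1.0397)–(0.591595, 1.02464, 1.0397)  len=1.1832
  (v4,v5,v2) [--+] → (-1.18319, 0, 1.0397)–(-0.591595, 1.02464, 1.0397)  len=1.1832
  (v5,v6,v2) [--+] → (-0.591595, -1.02464, 1.0397)–(-1.18319, 0, 1.0397)  len=1.1832
  (v6,v7,v2) [--+] → (0.591595, -1.02464, 1.0397)–(-0.591595, -1.02464, 1.0397)  len=1.1832
  (v7,v1,v2) [--+] → (1.18319, 0, 1.0397)–(0.591595, -1.02464, 1.0397)  len=1.1832

Chained into 1 loop(s):
  loop 1: 6 segments, perimeter = 7.0990
Total perimeter = 7.099

loops=1 perimeter=7.099


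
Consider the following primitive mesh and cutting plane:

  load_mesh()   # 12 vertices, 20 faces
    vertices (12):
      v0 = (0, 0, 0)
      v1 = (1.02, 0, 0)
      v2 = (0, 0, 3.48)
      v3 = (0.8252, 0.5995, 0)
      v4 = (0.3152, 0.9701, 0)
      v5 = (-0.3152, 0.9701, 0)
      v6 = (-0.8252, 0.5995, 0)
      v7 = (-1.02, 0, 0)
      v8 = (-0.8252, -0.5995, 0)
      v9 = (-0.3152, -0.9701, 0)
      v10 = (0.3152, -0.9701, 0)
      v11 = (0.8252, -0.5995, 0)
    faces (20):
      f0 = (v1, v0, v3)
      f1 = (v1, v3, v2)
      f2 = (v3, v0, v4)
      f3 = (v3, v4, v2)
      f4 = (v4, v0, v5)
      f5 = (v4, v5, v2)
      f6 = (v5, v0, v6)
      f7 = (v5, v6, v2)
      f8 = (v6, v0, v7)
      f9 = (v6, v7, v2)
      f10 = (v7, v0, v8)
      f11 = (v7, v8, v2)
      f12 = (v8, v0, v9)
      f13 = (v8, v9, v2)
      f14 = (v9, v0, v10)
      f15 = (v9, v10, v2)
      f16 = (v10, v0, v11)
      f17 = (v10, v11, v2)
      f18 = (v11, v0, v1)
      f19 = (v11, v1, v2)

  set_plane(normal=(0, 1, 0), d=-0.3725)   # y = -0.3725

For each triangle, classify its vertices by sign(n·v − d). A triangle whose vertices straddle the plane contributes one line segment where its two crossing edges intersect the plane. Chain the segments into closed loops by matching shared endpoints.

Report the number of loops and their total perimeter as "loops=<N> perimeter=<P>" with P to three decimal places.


Straddling triangles (10 of 20):
  (v7,v0,v8) [++-] → (-0.512739, -0.3725, 0)–(-0.898961, -0.3725, 0)  len=0.3862
  (v7,v8,v2) [+-+] → (-0.898961, -0.3725, 0)–(-0.512739, -0.3725, 1.3177)  len=1.3731
  (v8,v0,v9) [-+-] → (-0.512739, -0.3725, 0)–(-0.121031, -0.3725, 0)  len=0.3917
  (v8,v9,v2) [--+] → (-0.121031, -0.3725, 2.14375)–(-0.512739, -0.3725, 1.3177)  len=0.9142
  (v9,v0,v10) [-+-] → (-0.121031, -0.3725, 0)–(0.121031, -0.3725, 0)  len=0.2421
  (v9,v10,v2) [--+] → (0.121031, -0.3725, 2.14375)–(-0.121031, -0.3725, 2.14375)  len=0.2421
  (v10,v0,v11) [-+-] → (0.121031, -0.3725, 0)–(0.512739, -0.3725, 0)  len=0.3917
  (v10,v11,v2) [--+] → (0.512739, -0.3725, 1.3177)–(0.121031, -0.3725, 2.14375)  len=0.9142
  (v11,v0,v1) [-++] → (0.512739, -0.3725, 0)–(0.898961, -0.3725, 0)  len=0.3862
  (v11,v1,v2) [-++] → (0.898961, -0.3725, 0)–(0.512739, -0.3725, 1.3177)  len=1.3731

Chained into 1 loop(s):
  loop 1: 10 segments, perimeter = 6.6147
Total perimeter = 6.615

loops=1 perimeter=6.615


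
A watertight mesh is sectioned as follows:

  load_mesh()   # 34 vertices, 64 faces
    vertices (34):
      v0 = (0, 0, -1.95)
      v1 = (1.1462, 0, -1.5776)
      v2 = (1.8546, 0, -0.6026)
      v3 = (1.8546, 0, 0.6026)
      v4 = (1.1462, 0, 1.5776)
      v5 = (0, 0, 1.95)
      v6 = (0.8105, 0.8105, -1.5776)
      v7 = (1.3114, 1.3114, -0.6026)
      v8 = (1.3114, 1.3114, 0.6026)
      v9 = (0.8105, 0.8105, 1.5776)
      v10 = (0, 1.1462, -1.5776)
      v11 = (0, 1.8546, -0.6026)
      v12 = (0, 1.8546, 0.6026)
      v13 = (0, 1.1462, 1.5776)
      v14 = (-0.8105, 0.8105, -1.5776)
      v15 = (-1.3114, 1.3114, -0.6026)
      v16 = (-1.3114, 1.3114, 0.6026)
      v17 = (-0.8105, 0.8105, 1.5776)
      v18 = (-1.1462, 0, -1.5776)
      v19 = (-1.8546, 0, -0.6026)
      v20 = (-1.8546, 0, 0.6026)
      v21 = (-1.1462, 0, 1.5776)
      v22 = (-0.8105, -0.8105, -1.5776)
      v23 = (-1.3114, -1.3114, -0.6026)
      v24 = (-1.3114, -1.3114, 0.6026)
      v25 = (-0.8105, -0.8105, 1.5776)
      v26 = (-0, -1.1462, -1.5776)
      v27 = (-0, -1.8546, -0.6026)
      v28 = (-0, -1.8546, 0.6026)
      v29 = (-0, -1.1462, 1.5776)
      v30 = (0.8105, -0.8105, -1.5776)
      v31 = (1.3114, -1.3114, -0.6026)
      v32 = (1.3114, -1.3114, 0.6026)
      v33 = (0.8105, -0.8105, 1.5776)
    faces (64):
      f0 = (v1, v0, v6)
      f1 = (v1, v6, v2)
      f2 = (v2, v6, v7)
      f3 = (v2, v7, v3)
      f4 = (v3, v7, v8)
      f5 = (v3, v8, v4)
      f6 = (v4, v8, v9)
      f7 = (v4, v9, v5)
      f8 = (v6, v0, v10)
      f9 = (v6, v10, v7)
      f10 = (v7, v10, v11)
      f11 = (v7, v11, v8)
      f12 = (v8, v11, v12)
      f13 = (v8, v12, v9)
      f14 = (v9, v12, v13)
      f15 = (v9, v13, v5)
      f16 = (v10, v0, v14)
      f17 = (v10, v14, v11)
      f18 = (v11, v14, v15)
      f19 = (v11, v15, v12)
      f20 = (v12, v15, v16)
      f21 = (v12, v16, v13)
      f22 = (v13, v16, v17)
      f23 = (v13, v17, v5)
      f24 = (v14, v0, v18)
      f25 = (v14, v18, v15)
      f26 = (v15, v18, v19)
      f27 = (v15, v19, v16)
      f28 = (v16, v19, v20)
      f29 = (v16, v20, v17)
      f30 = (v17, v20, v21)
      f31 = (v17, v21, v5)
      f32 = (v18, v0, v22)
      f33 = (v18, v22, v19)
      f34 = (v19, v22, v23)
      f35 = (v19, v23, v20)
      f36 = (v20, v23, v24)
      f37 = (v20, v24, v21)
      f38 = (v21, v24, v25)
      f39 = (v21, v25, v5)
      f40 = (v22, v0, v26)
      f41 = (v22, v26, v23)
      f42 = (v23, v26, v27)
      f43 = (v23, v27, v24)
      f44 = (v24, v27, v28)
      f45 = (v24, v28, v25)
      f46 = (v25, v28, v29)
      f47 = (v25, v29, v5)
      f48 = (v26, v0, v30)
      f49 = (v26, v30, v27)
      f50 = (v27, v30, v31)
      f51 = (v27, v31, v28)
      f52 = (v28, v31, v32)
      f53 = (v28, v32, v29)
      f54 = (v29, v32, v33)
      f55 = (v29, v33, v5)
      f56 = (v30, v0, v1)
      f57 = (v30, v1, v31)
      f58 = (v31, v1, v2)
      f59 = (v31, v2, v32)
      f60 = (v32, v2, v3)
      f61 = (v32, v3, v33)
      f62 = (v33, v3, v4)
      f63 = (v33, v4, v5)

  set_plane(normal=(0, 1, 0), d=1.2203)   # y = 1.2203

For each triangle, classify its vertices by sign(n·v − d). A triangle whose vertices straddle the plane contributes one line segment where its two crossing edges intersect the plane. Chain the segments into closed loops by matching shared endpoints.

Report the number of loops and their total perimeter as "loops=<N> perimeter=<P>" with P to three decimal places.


Straddling triangles (18 of 64):
  (v2,v6,v7) [--+] → (1.2203, 1.2203, -0.779926)–(1.34913, 1.2203, -0.6026)  len=0.2192
  (v2,v7,v3) [-+-] → (1.34913, 1.2203, -0.6026)–(1.34913, 1.2203, -0.518877)  len=0.0837
  (v3,v7,v8) [-++] → (1.34913, 1.2203, -0.518877)–(1.34913, 1.2203, 0.6026)  len=1.1215
  (v3,v8,v4) [-+-] → (1.34913, 1.2203, 0.6026)–(1.29992, 1.2203, 0.670331)  len=0.0837
  (v4,v8,v9) [-+-] → (1.29992, 1.2203, 0.670331)–(1.2203, 1.2203, 0.779926)  len=0.1355
  (v6,v10,v7) [--+] → (0.588225, 1.2203, -1.14027)–(1.2203, 1.2203, -0.779926)  len=0.7276
  (v7,v10,v11) [+-+] → (0.588225, 1.2203, -1.14027)–(0, 1.2203, -1.47561)  len=0.6771
  (v8,v12,v9) [++-] → (0.492386, 1.2203, 1.19492)–(1.2203, 1.2203, 0.779926)  len=0.8379
  (v9,v12,v13) [-+-] → (0.492386, 1.2203, 1.19492)–(0, 1.2203, 1.47561)  len=0.5668
  (v10,v14,v11) [--+] → (-0.492386, 1.2203, -1.19492)–(0, 1.2203, -1.47561)  len=0.5668
  (v11,v14,v15) [+-+] → (-0.492386, 1.2203, -1.19492)–(-1.2203, 1.2203, -0.779926)  len=0.8379
  (v12,v16,v13) [++-] → (-0.588225, 1.2203, 1.14027)–(0, 1.2203, 1.47561)  len=0.6771
  (v13,v16,v17) [-+-] → (-0.588225, 1.2203, 1.14027)–(-1.2203, 1.2203, 0.779926)  len=0.7276
  (v14,v18,v15) [--+] → (-1.29992, 1.2203, -0.670331)–(-1.2203, 1.2203, -0.779926)  len=0.1355
  (v15,v18,v19) [+--] → (-1.29992, 1.2203, -0.670331)–(-1.34913, 1.2203, -0.6026)  len=0.0837
  (v15,v19,v16) [+-+] → (-1.34913, 1.2203, -0.6026)–(-1.34913, 1.2203, 0.518877)  len=1.1215
  (v16,v19,v20) [+--] → (-1.34913, 1.2203, 0.518877)–(-1.34913, 1.2203, 0.6026)  len=0.0837
  (v16,v20,v17) [+--] → (-1.34913, 1.2203, 0.6026)–(-1.2203, 1.2203, 0.779926)  len=0.2192

Chained into 1 loop(s):
  loop 1: 18 segments, perimeter = 8.9058
Total perimeter = 8.906

loops=1 perimeter=8.906


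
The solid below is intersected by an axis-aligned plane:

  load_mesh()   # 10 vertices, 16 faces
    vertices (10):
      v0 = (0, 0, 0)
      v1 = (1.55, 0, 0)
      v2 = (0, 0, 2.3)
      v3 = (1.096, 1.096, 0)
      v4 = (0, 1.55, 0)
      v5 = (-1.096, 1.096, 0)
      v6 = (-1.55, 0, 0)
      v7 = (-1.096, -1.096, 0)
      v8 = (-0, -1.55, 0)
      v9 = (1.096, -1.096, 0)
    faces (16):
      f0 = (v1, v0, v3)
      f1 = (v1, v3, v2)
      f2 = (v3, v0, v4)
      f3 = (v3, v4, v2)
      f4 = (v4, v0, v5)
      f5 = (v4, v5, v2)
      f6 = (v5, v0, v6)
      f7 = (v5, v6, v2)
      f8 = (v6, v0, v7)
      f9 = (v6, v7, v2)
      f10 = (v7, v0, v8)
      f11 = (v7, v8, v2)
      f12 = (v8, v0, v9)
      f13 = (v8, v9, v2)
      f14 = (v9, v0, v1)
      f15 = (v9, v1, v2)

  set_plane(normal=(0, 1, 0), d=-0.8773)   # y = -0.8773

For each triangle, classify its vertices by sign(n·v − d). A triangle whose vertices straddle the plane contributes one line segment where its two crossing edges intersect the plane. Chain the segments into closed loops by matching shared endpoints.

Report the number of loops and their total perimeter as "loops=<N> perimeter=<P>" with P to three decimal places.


Straddling triangles (8 of 16):
  (v6,v0,v7) [++-] → (-0.8773, -0.8773, 0)–(-1.18659, -0.8773, 0)  len=0.3093
  (v6,v7,v2) [+-+] → (-1.18659, -0.8773, 0)–(-0.8773, -0.8773, 0.458951)  len=0.5534
  (v7,v0,v8) [-+-] → (-0.8773, -0.8773, 0)–(0, -0.8773, 0)  len=0.8773
  (v7,v8,v2) [--+] → (0, -0.8773, 0.9982)–(-0.8773, -0.8773, 0.458951)  len=1.0298
  (v8,v0,v9) [-+-] → (0, -0.8773, 0)–(0.8773, -0.8773, 0)  len=0.8773
  (v8,v9,v2) [--+] → (0.8773, -0.8773, 0.458951)–(0, -0.8773, 0.9982)  len=1.0298
  (v9,v0,v1) [-++] → (0.8773, -0.8773, 0)–(1.18659, -0.8773, 0)  len=0.3093
  (v9,v1,v2) [-++] → (1.18659, -0.8773, 0)–(0.8773, -0.8773, 0.458951)  len=0.5534

Chained into 1 loop(s):
  loop 1: 8 segments, perimeter = 5.5396
Total perimeter = 5.540

loops=1 perimeter=5.540


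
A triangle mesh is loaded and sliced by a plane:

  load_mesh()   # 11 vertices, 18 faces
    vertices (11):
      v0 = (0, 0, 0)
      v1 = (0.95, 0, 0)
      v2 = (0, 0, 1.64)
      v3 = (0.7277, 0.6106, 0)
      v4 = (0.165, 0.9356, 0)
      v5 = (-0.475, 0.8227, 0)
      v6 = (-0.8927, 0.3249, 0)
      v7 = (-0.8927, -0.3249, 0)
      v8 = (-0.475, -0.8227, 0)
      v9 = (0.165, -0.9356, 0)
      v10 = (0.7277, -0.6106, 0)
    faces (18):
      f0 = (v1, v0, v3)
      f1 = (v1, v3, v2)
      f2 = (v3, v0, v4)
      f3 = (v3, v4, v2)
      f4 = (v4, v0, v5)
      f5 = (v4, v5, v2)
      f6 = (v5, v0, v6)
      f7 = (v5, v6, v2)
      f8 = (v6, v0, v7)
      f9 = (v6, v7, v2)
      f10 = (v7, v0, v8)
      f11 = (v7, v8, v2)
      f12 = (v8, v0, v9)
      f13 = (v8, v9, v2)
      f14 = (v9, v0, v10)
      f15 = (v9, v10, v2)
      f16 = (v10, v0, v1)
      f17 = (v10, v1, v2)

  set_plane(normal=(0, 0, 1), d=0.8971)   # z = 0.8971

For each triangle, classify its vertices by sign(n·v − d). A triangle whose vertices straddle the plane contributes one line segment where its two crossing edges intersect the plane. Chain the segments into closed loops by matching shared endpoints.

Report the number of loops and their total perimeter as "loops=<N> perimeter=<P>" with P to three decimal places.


loops=1 perimeter=2.649

Straddling triangles (9 of 18):
  (v1,v3,v2) [--+] → (0.329639, 0.276594, 0.8971)–(0.430338, 0, 0.8971)  len=0.2944
  (v3,v4,v2) [--+] → (0.074743, 0.423815, 0.8971)–(0.329639, 0.276594, 0.8971)  len=0.2944
  (v4,v5,v2) [--+] → (-0.215169, 0.372673, 0.8971)–(0.074743, 0.423815, 0.8971)  len=0.2944
  (v5,v6,v2) [--+] → (-0.404382, 0.147176, 0.8971)–(-0.215169, 0.372673, 0.8971)  len=0.2944
  (v6,v7,v2) [--+] → (-0.404382, -0.147176, 0.8971)–(-0.404382, 0.147176, 0.8971)  len=0.2944
  (v7,v8,v2) [--+] → (-0.215169, -0.372673, 0.8971)–(-0.404382, -0.147176, 0.8971)  len=0.2944
  (v8,v9,v2) [--+] → (0.074743, -0.423815, 0.8971)–(-0.215169, -0.372673, 0.8971)  len=0.2944
  (v9,v10,v2) [--+] → (0.329639, -0.276594, 0.8971)–(0.074743, -0.423815, 0.8971)  len=0.2944
  (v10,v1,v2) [--+] → (0.430338, 0, 0.8971)–(0.329639, -0.276594, 0.8971)  len=0.2944

Chained into 1 loop(s):
  loop 1: 9 segments, perimeter = 2.6493
Total perimeter = 2.649


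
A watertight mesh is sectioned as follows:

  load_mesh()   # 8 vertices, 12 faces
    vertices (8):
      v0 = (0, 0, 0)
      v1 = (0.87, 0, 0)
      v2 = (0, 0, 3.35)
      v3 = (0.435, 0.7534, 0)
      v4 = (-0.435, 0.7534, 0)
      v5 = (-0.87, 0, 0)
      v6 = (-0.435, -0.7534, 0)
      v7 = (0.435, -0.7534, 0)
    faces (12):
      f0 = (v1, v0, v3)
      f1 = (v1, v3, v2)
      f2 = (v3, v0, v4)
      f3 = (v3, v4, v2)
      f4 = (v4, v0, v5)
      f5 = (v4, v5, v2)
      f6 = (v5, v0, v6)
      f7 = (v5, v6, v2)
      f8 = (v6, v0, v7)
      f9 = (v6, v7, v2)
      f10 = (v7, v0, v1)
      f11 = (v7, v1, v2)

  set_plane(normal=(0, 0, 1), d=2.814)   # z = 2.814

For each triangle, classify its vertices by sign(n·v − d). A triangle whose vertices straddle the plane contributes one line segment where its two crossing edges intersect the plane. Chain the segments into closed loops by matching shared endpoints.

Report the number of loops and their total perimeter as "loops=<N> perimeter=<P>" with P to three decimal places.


loops=1 perimeter=0.835

Straddling triangles (6 of 12):
  (v1,v3,v2) [--+] → (0.0696, 0.120544, 2.814)–(0.1392, 0, 2.814)  len=0.1392
  (v3,v4,v2) [--+] → (-0.0696, 0.120544, 2.814)–(0.0696, 0.120544, 2.814)  len=0.1392
  (v4,v5,v2) [--+] → (-0.1392, 0, 2.814)–(-0.0696, 0.120544, 2.814)  len=0.1392
  (v5,v6,v2) [--+] → (-0.0696, -0.120544, 2.814)–(-0.1392, 0, 2.814)  len=0.1392
  (v6,v7,v2) [--+] → (0.0696, -0.120544, 2.814)–(-0.0696, -0.120544, 2.814)  len=0.1392
  (v7,v1,v2) [--+] → (0.1392, 0, 2.814)–(0.0696, -0.120544, 2.814)  len=0.1392

Chained into 1 loop(s):
  loop 1: 6 segments, perimeter = 0.8352
Total perimeter = 0.835


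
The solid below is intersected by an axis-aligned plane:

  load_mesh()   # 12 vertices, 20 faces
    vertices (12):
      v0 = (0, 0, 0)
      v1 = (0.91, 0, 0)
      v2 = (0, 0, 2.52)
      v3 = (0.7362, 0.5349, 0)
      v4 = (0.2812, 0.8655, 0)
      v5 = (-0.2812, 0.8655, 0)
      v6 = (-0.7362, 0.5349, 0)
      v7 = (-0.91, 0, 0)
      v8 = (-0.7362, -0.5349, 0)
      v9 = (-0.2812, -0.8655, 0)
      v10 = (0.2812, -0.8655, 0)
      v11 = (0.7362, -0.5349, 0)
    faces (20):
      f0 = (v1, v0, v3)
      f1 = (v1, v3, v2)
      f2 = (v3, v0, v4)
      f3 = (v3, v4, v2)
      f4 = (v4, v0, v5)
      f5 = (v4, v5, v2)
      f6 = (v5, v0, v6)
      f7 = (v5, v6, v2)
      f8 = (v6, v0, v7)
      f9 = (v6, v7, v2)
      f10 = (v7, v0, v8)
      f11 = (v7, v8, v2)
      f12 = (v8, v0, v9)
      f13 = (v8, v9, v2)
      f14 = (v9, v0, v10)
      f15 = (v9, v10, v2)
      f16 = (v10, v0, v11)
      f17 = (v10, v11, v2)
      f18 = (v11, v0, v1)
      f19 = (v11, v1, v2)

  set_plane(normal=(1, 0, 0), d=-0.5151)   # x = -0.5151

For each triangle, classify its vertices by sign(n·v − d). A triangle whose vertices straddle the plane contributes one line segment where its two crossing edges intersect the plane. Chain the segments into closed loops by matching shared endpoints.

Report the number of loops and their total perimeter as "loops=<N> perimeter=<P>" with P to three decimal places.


Straddling triangles (8 of 20):
  (v5,v0,v6) [++-] → (-0.5151, 0.374256, 0)–(-0.5151, 0.69555, 0)  len=0.3213
  (v5,v6,v2) [+-+] → (-0.5151, 0.69555, 0)–(-0.5151, 0.374256, 0.756822)  len=0.8222
  (v6,v0,v7) [-+-] → (-0.5151, 0.374256, 0)–(-0.5151, 0, 0)  len=0.3743
  (v6,v7,v2) [--+] → (-0.5151, 0, 1.09357)–(-0.5151, 0.374256, 0.756822)  len=0.5035
  (v7,v0,v8) [-+-] → (-0.5151, 0, 0)–(-0.5151, -0.374256, 0)  len=0.3743
  (v7,v8,v2) [--+] → (-0.5151, -0.374256, 0.756822)–(-0.5151, 0, 1.09357)  len=0.5035
  (v8,v0,v9) [-++] → (-0.5151, -0.374256, 0)–(-0.5151, -0.69555, 0)  len=0.3213
  (v8,v9,v2) [-++] → (-0.5151, -0.69555, 0)–(-0.5151, -0.374256, 0.756822)  len=0.8222

Chained into 1 loop(s):
  loop 1: 8 segments, perimeter = 4.0424
Total perimeter = 4.042

loops=1 perimeter=4.042


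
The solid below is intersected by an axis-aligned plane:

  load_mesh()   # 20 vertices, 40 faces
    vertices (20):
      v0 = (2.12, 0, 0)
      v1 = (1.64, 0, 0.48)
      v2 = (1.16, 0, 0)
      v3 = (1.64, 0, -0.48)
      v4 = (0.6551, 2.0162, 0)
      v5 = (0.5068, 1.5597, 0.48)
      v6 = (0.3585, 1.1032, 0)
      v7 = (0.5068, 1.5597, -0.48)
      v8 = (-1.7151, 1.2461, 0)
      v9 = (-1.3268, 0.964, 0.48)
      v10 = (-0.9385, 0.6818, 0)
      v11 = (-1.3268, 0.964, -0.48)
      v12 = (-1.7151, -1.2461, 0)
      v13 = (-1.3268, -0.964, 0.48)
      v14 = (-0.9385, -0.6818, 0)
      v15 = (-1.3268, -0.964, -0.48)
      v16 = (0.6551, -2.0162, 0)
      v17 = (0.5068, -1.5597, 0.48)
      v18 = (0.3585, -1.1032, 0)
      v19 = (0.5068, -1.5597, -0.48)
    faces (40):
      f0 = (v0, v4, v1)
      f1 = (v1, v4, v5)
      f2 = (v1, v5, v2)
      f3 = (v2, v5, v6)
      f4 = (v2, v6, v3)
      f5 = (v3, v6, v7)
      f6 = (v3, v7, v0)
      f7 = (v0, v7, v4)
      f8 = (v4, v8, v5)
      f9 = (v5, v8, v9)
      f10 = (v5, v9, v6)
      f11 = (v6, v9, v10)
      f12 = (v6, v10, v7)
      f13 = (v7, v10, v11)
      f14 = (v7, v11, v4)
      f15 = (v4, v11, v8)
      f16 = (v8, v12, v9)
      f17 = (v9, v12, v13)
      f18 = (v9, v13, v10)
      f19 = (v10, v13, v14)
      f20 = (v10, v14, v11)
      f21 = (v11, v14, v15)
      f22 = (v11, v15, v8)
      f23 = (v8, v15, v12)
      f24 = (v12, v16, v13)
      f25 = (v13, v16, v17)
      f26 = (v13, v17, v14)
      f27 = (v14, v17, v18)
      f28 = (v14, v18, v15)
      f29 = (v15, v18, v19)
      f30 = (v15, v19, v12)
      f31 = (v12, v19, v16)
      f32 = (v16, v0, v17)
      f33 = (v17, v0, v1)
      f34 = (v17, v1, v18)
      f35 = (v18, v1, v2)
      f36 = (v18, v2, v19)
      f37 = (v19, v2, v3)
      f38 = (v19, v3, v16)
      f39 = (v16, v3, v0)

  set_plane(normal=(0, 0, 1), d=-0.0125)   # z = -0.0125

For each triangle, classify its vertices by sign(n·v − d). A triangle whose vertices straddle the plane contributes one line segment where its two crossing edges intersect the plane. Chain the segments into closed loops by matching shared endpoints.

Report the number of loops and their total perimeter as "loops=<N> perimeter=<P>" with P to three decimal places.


Straddling triangles (20 of 40):
  (v2,v6,v3) [++-] → (0.391872, 1.07447, -0.0125)–(1.1725, 0, -0.0125)  len=1.3281
  (v3,v6,v7) [-+-] → (0.391872, 1.07447, -0.0125)–(0.362362, 1.11509, -0.0125)  len=0.0502
  (v3,v7,v0) [--+] → (2.07799, 0.0406172, -0.0125)–(2.1075, 0, -0.0125)  len=0.0502
  (v0,v7,v4) [+-+] → (2.07799, 0.0406172, -0.0125)–(0.651238, 2.00431, -0.0125)  len=2.4273
  (v6,v10,v7) [++-] → (-0.900862, 0.704662, -0.0125)–(0.362362, 1.11509, -0.0125)  len=1.3282
  (v7,v10,v11) [-+-] → (-0.900862, 0.704662, -0.0125)–(-0.948612, 0.689149, -0.0125)  len=0.0502
  (v7,v11,v4) [--+] → (0.603488, 1.9888, -0.0125)–(0.651238, 2.00431, -0.0125)  len=0.0502
  (v4,v11,v8) [+-+] → (0.603488, 1.9888, -0.0125)–(-1.70499, 1.23875, -0.0125)  len=2.4273
  (v10,v14,v11) [++-] → (-0.948612, -0.638941, -0.0125)–(-0.948612, 0.689149, -0.0125)  len=1.3281
  (v11,v14,v15) [-+-] → (-0.948612, -0.638941, -0.0125)–(-0.948612, -0.689149, -0.0125)  len=0.0502
  (v11,v15,v8) [--+] → (-1.70499, 1.18855, -0.0125)–(-1.70499, 1.23875, -0.0125)  len=0.0502
  (v8,v15,v12) [+-+] → (-1.70499, 1.18855, -0.0125)–(-1.70499, -1.23875, -0.0125)  len=2.4273
  (v14,v18,v15) [++-] → (0.314612, -1.09957, -0.0125)–(-0.948612, -0.689149, -0.0125)  len=1.3282
  (v15,v18,v19) [-+-] → (0.314612, -1.09957, -0.0125)–(0.362362, -1.11509, -0.0125)  len=0.0502
  (v15,v19,v12) [--+] → (-1.65724, -1.25427, -0.0125)–(-1.70499, -1.23875, -0.0125)  len=0.0502
  (v12,v19,v16) [+-+] → (-1.65724, -1.25427, -0.0125)–(0.651238, -2.00431, -0.0125)  len=2.4273
  (v18,v2,v19) [++-] → (1.14299, -0.0406172, -0.0125)–(0.362362, -1.11509, -0.0125)  len=1.3281
  (v19,v2,v3) [-+-] → (1.14299, -0.0406172, -0.0125)–(1.1725, 0, -0.0125)  len=0.0502
  (v19,v3,v16) [--+] → (0.680748, -1.96369, -0.0125)–(0.651238, -2.00431, -0.0125)  len=0.0502
  (v16,v3,v0) [+-+] → (0.680748, -1.96369, -0.0125)–(2.1075, 0, -0.0125)  len=2.4273

Chained into 2 loop(s):
  loop 1: 10 segments, perimeter = 6.8918
  loop 2: 10 segments, perimeter = 12.3874
Total perimeter = 19.279

loops=2 perimeter=19.279


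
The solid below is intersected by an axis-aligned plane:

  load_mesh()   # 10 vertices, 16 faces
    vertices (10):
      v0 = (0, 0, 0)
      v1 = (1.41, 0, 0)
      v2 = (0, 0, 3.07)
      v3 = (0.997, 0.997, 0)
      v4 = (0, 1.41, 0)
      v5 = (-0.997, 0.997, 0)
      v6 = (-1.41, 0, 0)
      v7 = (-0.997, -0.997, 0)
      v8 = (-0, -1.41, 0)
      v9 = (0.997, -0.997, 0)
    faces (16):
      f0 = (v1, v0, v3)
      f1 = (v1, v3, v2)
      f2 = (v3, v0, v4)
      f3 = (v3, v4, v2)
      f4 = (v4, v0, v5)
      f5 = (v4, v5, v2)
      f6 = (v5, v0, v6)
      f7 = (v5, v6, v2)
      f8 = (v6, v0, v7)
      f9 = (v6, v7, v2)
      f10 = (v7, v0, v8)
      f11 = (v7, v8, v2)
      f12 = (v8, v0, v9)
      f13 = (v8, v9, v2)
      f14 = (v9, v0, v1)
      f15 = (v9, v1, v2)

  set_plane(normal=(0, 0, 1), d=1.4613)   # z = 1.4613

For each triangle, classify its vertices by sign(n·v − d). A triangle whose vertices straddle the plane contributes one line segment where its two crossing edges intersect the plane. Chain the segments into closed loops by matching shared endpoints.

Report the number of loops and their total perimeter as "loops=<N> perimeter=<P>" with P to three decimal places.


Straddling triangles (8 of 16):
  (v1,v3,v2) [--+] → (0.522434, 0.522434, 1.4613)–(0.738849, 0, 1.4613)  len=0.5655
  (v3,v4,v2) [--+] → (0, 0.738849, 1.4613)–(0.522434, 0.522434, 1.4613)  len=0.5655
  (v4,v5,v2) [--+] → (-0.522434, 0.522434, 1.4613)–(0, 0.738849, 1.4613)  len=0.5655
  (v5,v6,v2) [--+] → (-0.738849, 0, 1.4613)–(-0.522434, 0.522434, 1.4613)  len=0.5655
  (v6,v7,v2) [--+] → (-0.522434, -0.522434, 1.4613)–(-0.738849, 0, 1.4613)  len=0.5655
  (v7,v8,v2) [--+] → (0, -0.738849, 1.4613)–(-0.522434, -0.522434, 1.4613)  len=0.5655
  (v8,v9,v2) [--+] → (0.522434, -0.522434, 1.4613)–(0, -0.738849, 1.4613)  len=0.5655
  (v9,v1,v2) [--+] → (0.738849, 0, 1.4613)–(0.522434, -0.522434, 1.4613)  len=0.5655

Chained into 1 loop(s):
  loop 1: 8 segments, perimeter = 4.5239
Total perimeter = 4.524

loops=1 perimeter=4.524


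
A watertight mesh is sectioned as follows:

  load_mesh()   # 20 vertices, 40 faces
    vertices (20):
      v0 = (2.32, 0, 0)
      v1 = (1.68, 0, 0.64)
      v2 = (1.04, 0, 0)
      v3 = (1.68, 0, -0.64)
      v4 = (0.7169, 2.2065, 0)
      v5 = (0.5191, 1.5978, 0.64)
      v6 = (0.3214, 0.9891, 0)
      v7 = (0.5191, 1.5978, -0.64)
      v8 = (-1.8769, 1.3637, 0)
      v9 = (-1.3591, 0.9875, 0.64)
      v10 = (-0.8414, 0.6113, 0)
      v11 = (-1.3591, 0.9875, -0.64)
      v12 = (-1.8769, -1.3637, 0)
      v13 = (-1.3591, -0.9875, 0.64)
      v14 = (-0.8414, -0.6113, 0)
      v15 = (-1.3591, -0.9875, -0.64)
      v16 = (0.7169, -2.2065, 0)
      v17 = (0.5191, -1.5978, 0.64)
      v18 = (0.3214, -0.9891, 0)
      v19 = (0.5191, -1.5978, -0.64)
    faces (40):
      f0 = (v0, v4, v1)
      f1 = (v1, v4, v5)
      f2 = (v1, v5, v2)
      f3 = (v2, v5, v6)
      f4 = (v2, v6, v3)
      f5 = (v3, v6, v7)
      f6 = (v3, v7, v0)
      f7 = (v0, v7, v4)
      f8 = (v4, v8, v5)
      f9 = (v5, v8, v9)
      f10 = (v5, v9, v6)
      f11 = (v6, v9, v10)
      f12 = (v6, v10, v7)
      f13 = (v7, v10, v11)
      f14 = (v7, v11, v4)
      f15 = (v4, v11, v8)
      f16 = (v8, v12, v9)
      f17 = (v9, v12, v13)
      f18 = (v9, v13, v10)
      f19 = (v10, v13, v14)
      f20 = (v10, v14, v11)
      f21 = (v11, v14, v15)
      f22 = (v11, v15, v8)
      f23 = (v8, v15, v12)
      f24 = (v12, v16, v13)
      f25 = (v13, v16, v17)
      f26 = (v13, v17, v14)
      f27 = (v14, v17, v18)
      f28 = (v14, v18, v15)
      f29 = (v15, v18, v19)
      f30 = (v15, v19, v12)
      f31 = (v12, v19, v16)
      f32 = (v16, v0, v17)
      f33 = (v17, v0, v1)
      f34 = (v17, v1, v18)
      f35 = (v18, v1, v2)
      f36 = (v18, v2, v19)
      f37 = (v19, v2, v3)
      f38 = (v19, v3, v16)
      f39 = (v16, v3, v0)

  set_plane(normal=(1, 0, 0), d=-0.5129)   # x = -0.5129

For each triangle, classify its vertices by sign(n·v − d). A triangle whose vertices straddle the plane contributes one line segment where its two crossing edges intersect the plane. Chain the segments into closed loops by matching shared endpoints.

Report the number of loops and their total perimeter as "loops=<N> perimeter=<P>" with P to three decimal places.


loops=2 perimeter=6.722

Straddling triangles (16 of 40):
  (v4,v8,v5) [+-+] → (-0.5129, 1.8069, 0)–(-0.5129, 1.49697, 0.364341)  len=0.4783
  (v5,v8,v9) [+--] → (-0.5129, 1.49697, 0.364341)–(-0.5129, 1.26246, 0.64)  len=0.3619
  (v5,v9,v6) [+-+] → (-0.5129, 1.26246, 0.64)–(-0.5129, 0.988306, 0.317734)  len=0.4231
  (v6,v9,v10) [+--] → (-0.5129, 0.988306, 0.317734)–(-0.5129, 0.718031, 0)  len=0.4171
  (v6,v10,v7) [+-+] → (-0.5129, 0.718031, 0)–(-0.5129, 0.849496, -0.154531)  len=0.2029
  (v7,v10,v11) [+--] → (-0.5129, 0.849496, -0.154531)–(-0.5129, 1.26246, -0.64)  len=0.6374
  (v7,v11,v4) [+-+] → (-0.5129, 1.26246, -0.64)–(-0.5129, 1.48438, -0.379129)  len=0.3425
  (v4,v11,v8) [+--] → (-0.5129, 1.48438, -0.379129)–(-0.5129, 1.8069, 0)  len=0.4978
  (v12,v16,v13) [-+-] → (-0.5129, -1.8069, 0)–(-0.5129, -1.48438, 0.379129)  len=0.4978
  (v13,v16,v17) [-++] → (-0.5129, -1.48438, 0.379129)–(-0.5129, -1.26246, 0.64)  len=0.3425
  (v13,v17,v14) [-+-] → (-0.5129, -1.26246, 0.64)–(-0.5129, -0.849496, 0.154531)  len=0.6374
  (v14,v17,v18) [-++] → (-0.5129, -0.849496, 0.154531)–(-0.5129, -0.718031, 0)  len=0.2029
  (v14,v18,v15) [-+-] → (-0.5129, -0.718031, 0)–(-0.5129, -0.988306, -0.317734)  len=0.4171
  (v15,v18,v19) [-++] → (-0.5129, -0.988306, -0.317734)–(-0.5129, -1.26246, -0.64)  len=0.4231
  (v15,v19,v12) [-+-] → (-0.5129, -1.26246, -0.64)–(-0.5129, -1.49697, -0.364341)  len=0.3619
  (v12,v19,v16) [-++] → (-0.5129, -1.49697, -0.364341)–(-0.5129, -1.8069, 0)  len=0.4783

Chained into 2 loop(s):
  loop 1: 8 segments, perimeter = 3.3610
  loop 2: 8 segments, perimeter = 3.3610
Total perimeter = 6.722


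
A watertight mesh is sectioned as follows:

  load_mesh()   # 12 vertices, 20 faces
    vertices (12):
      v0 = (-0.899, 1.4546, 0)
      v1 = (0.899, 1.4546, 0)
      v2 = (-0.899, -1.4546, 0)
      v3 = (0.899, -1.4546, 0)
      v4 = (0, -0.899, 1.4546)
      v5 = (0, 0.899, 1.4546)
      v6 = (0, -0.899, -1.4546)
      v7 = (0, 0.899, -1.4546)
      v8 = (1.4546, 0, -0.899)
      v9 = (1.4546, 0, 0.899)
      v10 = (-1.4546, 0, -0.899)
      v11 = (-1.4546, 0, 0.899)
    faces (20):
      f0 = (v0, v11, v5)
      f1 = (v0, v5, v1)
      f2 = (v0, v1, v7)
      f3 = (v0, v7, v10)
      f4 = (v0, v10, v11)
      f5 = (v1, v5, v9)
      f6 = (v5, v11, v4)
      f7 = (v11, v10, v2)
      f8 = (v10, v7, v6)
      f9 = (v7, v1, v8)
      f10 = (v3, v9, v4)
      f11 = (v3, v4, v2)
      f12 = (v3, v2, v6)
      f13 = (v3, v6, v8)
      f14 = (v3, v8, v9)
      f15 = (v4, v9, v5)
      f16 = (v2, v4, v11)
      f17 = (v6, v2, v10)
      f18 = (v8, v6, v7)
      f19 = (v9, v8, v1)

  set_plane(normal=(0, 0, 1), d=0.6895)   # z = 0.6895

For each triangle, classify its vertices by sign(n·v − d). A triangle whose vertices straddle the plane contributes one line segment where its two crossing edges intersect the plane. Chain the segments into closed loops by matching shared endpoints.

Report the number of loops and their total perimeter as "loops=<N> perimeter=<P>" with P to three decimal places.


Straddling triangles (10 of 20):
  (v0,v11,v5) [-++] → (-1.32512, 0.338975, 0.6895)–(-0.472862, 1.19124, 0.6895)  len=1.2053
  (v0,v5,v1) [-+-] → (-0.472862, 1.19124, 0.6895)–(0.472862, 1.19124, 0.6895)  len=0.9457
  (v0,v10,v11) [--+] → (-1.4546, 0, 0.6895)–(-1.32512, 0.338975, 0.6895)  len=0.3629
  (v1,v5,v9) [-++] → (0.472862, 1.19124, 0.6895)–(1.32512, 0.338975, 0.6895)  len=1.2053
  (v11,v10,v2) [+--] → (-1.4546, 0, 0.6895)–(-1.32512, -0.338975, 0.6895)  len=0.3629
  (v3,v9,v4) [-++] → (1.32512, -0.338975, 0.6895)–(0.472862, -1.19124, 0.6895)  len=1.2053
  (v3,v4,v2) [-+-] → (0.472862, -1.19124, 0.6895)–(-0.472862, -1.19124, 0.6895)  len=0.9457
  (v3,v8,v9) [--+] → (1.4546, 0, 0.6895)–(1.32512, -0.338975, 0.6895)  len=0.3629
  (v2,v4,v11) [-++] → (-0.472862, -1.19124, 0.6895)–(-1.32512, -0.338975, 0.6895)  len=1.2053
  (v9,v8,v1) [+--] → (1.4546, 0, 0.6895)–(1.32512, 0.338975, 0.6895)  len=0.3629

Chained into 1 loop(s):
  loop 1: 10 segments, perimeter = 8.1640
Total perimeter = 8.164

loops=1 perimeter=8.164


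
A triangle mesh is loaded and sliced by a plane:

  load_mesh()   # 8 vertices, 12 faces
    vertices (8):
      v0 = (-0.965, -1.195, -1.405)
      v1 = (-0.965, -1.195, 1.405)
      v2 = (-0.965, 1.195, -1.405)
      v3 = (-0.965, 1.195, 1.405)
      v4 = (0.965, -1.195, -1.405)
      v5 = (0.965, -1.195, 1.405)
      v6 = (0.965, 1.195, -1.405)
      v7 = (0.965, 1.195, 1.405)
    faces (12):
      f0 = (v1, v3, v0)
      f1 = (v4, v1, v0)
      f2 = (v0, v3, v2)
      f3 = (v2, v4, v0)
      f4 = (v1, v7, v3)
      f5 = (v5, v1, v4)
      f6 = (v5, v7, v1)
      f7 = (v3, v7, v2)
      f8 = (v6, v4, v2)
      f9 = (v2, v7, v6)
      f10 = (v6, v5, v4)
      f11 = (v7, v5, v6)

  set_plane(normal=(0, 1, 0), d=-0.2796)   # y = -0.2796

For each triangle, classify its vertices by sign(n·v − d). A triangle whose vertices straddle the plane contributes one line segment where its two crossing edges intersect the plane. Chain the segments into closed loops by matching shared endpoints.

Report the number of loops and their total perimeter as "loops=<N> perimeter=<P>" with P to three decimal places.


loops=1 perimeter=9.480

Straddling triangles (8 of 12):
  (v1,v3,v0) [-+-] → (-0.965, -0.2796, 1.405)–(-0.965, -0.2796, -0.328735)  len=1.7337
  (v0,v3,v2) [-++] → (-0.965, -0.2796, -0.328735)–(-0.965, -0.2796, -1.405)  len=1.0763
  (v2,v4,v0) [+--] → (0.225786, -0.2796, -1.405)–(-0.965, -0.2796, -1.405)  len=1.1908
  (v1,v7,v3) [-++] → (-0.225786, -0.2796, 1.405)–(-0.965, -0.2796, 1.405)  len=0.7392
  (v5,v7,v1) [-+-] → (0.965, -0.2796, 1.405)–(-0.225786, -0.2796, 1.405)  len=1.1908
  (v6,v4,v2) [+-+] → (0.965, -0.2796, -1.405)–(0.225786, -0.2796, -1.405)  len=0.7392
  (v6,v5,v4) [+--] → (0.965, -0.2796, 0.328735)–(0.965, -0.2796, -1.405)  len=1.7337
  (v7,v5,v6) [+-+] → (0.965, -0.2796, 1.405)–(0.965, -0.2796, 0.328735)  len=1.0763

Chained into 1 loop(s):
  loop 1: 8 segments, perimeter = 9.4800
Total perimeter = 9.480


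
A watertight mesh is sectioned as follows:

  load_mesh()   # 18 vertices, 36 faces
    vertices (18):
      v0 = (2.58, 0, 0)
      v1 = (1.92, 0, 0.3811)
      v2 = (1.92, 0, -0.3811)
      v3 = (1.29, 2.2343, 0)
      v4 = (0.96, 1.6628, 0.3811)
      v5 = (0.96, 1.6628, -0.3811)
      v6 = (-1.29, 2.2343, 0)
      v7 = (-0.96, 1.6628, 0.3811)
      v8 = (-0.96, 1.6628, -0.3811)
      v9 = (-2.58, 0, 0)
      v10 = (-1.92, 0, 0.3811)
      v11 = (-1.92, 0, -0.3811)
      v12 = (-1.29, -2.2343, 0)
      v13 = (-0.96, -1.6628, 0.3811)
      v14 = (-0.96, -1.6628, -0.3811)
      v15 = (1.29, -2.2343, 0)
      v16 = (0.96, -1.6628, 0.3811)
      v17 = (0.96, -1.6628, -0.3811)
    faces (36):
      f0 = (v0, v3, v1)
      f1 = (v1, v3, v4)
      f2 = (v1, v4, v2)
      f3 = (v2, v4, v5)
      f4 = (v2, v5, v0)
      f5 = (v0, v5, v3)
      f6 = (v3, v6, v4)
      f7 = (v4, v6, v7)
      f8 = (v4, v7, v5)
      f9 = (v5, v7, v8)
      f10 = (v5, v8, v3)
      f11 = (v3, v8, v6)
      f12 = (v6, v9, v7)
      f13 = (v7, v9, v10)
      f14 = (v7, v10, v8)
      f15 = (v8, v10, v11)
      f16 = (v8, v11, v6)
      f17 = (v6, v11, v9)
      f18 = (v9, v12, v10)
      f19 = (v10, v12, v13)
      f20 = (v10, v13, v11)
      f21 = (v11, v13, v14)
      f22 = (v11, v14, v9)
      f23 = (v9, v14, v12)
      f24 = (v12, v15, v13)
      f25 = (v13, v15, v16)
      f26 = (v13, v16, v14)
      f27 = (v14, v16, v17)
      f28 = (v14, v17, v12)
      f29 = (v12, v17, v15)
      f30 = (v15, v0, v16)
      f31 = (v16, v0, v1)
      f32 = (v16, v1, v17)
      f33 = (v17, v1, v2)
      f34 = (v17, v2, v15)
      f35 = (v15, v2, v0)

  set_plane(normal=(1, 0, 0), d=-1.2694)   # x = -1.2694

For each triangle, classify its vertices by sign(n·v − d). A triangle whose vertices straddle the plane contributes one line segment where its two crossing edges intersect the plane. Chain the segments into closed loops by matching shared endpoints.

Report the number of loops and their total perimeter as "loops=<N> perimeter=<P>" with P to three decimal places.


loops=2 perimeter=6.215

Straddling triangles (16 of 36):
  (v3,v6,v4) [+-+] → (-1.2694, 2.2343, 0)–(-1.2694, 2.22907, 0.00348918)  len=0.0063
  (v4,v6,v7) [+-+] → (-1.2694, 2.22907, 0.00348918)–(-1.2694, 2.19862, 0.0237899)  len=0.0366
  (v3,v8,v6) [++-] → (-1.2694, 2.19862, -0.0237899)–(-1.2694, 2.2343, 0)  len=0.0429
  (v6,v9,v7) [--+] → (-1.2694, 1.34523, 0.308315)–(-1.2694, 2.19862, 0.0237899)  len=0.8996
  (v7,v9,v10) [+--] → (-1.2694, 1.34523, 0.308315)–(-1.2694, 1.12689, 0.3811)  len=0.2301
  (v7,v10,v8) [+-+] → (-1.2694, 1.12689, 0.3811)–(-1.2694, 1.12689, -0.135449)  len=0.5165
  (v8,v10,v11) [+--] → (-1.2694, 1.12689, -0.135449)–(-1.2694, 1.12689, -0.3811)  len=0.2457
  (v8,v11,v6) [+--] → (-1.2694, 1.12689, -0.3811)–(-1.2694, 2.19862, -0.0237899)  len=1.1297
  (v10,v12,v13) [--+] → (-1.2694, -2.19862, 0.0237899)–(-1.2694, -1.12689, 0.3811)  len=1.1297
  (v10,v13,v11) [-+-] → (-1.2694, -1.12689, 0.3811)–(-1.2694, -1.12689, 0.135449)  len=0.2457
  (v11,v13,v14) [-++] → (-1.2694, -1.12689, 0.135449)–(-1.2694, -1.12689, -0.3811)  len=0.5165
  (v11,v14,v9) [-+-] → (-1.2694, -1.12689, -0.3811)–(-1.2694, -1.34523, -0.308315)  len=0.2301
  (v9,v14,v12) [-+-] → (-1.2694, -1.34523, -0.308315)–(-1.2694, -2.19862, -0.0237899)  len=0.8996
  (v12,v15,v13) [-++] → (-1.2694, -2.2343, 0)–(-1.2694, -2.19862, 0.0237899)  len=0.0429
  (v14,v17,v12) [++-] → (-1.2694, -2.22907, -0.00348918)–(-1.2694, -2.19862, -0.0237899)  len=0.0366
  (v12,v17,v15) [-++] → (-1.2694, -2.22907, -0.00348918)–(-1.2694, -2.2343, 0)  len=0.0063

Chained into 2 loop(s):
  loop 1: 8 segments, perimeter = 3.1074
  loop 2: 8 segments, perimeter = 3.1074
Total perimeter = 6.215
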